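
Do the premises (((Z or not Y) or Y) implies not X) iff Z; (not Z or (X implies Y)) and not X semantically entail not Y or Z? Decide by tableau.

Yes

Initial set: {T ((((Z or not Y) or Y) implies not X) iff Z); T ((not Z or (X implies Y)) and not X); F (not Y or Z)}.
T ((not Z or (X implies Y)) and not X): α-rule — add T (not Z or (X implies Y)), T not X.
F (not Y or Z): α-rule — add F not Y, F Z.
T ((((Z or not Y) or Y) implies not X) iff Z): β-rule — branch into T (((Z or not Y) or Y) implies not X), T Z  //  F (((Z or not Y) or Y) implies not X), F Z.
  branch 1 (add T (((Z or not Y) or Y) implies not X), T Z):
    × closes — contains both Z and not Z.
  branch 2 (add F (((Z or not Y) or Y) implies not X), F Z):
    F (((Z or not Y) or Y) implies not X): α-rule — add T ((Z or not Y) or Y), F not X.
    × closes — contains both X and not X.
All 2 branches close.
Every branch closed, so the premises entail the conclusion.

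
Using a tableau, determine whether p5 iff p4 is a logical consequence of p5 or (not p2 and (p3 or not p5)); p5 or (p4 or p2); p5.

No

Initial set: {(p5 or (not p2 and (p3 or not p5))); (p5 or (p4 or p2)); p5; not (p5 iff p4)}.
(p5 or (not p2 and (p3 or not p5))): β-rule — branch into p5  //  (not p2 and (p3 or not p5)).
  branch 1 (add p5):
    (p5 or (p4 or p2)): β-rule — branch into p5  //  (p4 or p2).
      branch 1.1 (add p5):
        not (p5 iff p4): β-rule — branch into p5, not p4  //  not p5, p4.
          branch 1.1.1 (add p5, not p4):
            ○ open, literals {p4=F, p5=T}.
          branch 1.1.2 (add not p5, p4):
            × closes — contains both p5 and not p5.
      branch 1.2 (add (p4 or p2)):
        not (p5 iff p4): β-rule — branch into p5, not p4  //  not p5, p4.
          branch 1.2.1 (add p5, not p4):
            (p4 or p2): β-rule — branch into p4  //  p2.
              branch 1.2.1.1 (add p4):
                × closes — contains both p4 and not p4.
              branch 1.2.1.2 (add p2):
                ○ open, literals {p2=T, p4=F, p5=T}.
          branch 1.2.2 (add not p5, p4):
            × closes — contains both p5 and not p5.
  branch 2 (add (not p2 and (p3 or not p5))):
    (not p2 and (p3 or not p5)): α-rule — add not p2, (p3 or not p5).
    (p5 or (p4 or p2)): β-rule — branch into p5  //  (p4 or p2).
      branch 2.1 (add p5):
        not (p5 iff p4): β-rule — branch into p5, not p4  //  not p5, p4.
          branch 2.1.1 (add p5, not p4):
            (p3 or not p5): β-rule — branch into p3  //  not p5.
              branch 2.1.1.1 (add p3):
                ○ open, literals {p2=F, p3=T, p4=F, p5=T}.
              branch 2.1.1.2 (add not p5):
                × closes — contains both p5 and not p5.
          branch 2.1.2 (add not p5, p4):
            × closes — contains both p5 and not p5.
      branch 2.2 (add (p4 or p2)):
        not (p5 iff p4): β-rule — branch into p5, not p4  //  not p5, p4.
          branch 2.2.1 (add p5, not p4):
            (p3 or not p5): β-rule — branch into p3  //  not p5.
              branch 2.2.1.1 (add p3):
                (p4 or p2): β-rule — branch into p4  //  p2.
                  branch 2.2.1.1.1 (add p4):
                    × closes — contains both p4 and not p4.
                  branch 2.2.1.1.2 (add p2):
                    × closes — contains both p2 and not p2.
              branch 2.2.1.2 (add not p5):
                × closes — contains both p5 and not p5.
          branch 2.2.2 (add not p5, p4):
            × closes — contains both p5 and not p5.
9 branches closed, 3 open.
An open branch gives a countermodel: p4=F, p5=T (unmentioned atoms arbitrary); the premises hold there but the conclusion fails.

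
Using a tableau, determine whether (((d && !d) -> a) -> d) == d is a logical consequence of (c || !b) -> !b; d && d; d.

Yes

Initial set: {((c || !b) -> !b); (d && d); d; !((((d && !d) -> a) -> d) == d)}.
(d && d): α-rule — add d, d.
((c || !b) -> !b): β-rule — branch into !(c || !b)  //  !b.
  branch 1 (add !(c || !b)):
    !(c || !b): α-rule — add !c, !!b.
    !((((d && !d) -> a) -> d) == d): β-rule — branch into (((d && !d) -> a) -> d), !d  //  !(((d && !d) -> a) -> d), d.
      branch 1.1 (add (((d && !d) -> a) -> d), !d):
        × closes — contains both d and !d.
      branch 1.2 (add !(((d && !d) -> a) -> d), d):
        !(((d && !d) -> a) -> d): α-rule — add ((d && !d) -> a), !d.
        × closes — contains both d and !d.
  branch 2 (add !b):
    !((((d && !d) -> a) -> d) == d): β-rule — branch into (((d && !d) -> a) -> d), !d  //  !(((d && !d) -> a) -> d), d.
      branch 2.1 (add (((d && !d) -> a) -> d), !d):
        × closes — contains both d and !d.
      branch 2.2 (add !(((d && !d) -> a) -> d), d):
        !(((d && !d) -> a) -> d): α-rule — add ((d && !d) -> a), !d.
        × closes — contains both d and !d.
All 4 branches close.
Every branch closed, so the premises entail the conclusion.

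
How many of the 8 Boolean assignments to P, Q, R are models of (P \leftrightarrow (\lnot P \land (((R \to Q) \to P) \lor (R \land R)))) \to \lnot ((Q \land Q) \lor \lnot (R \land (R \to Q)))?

6

Initial set: {T ((P \leftrightarrow (\lnot P \land (((R \to Q) \to P) \lor (R \land R)))) \to \lnot ((Q \land Q) \lor \lnot (R \land (R \to Q))))}.
T ((P \leftrightarrow (\lnot P \land (((R \to Q) \to P) \lor (R \land R)))) \to \lnot ((Q \land Q) \lor \lnot (R \land (R \to Q)))): β-rule — branch into F (P \leftrightarrow (\lnot P \land (((R \to Q) \to P) \lor (R \land R))))  //  T \lnot ((Q \land Q) \lor \lnot (R \land (R \to Q))).
  branch 1 (add F (P \leftrightarrow (\lnot P \land (((R \to Q) \to P) \lor (R \land R))))):
    F (P \leftrightarrow (\lnot P \land (((R \to Q) \to P) \lor (R \land R)))): β-rule — branch into T P, F (\lnot P \land (((R \to Q) \to P) \lor (R \land R)))  //  F P, T (\lnot P \land (((R \to Q) \to P) \lor (R \land R))).
      branch 1.1 (add T P, F (\lnot P \land (((R \to Q) \to P) \lor (R \land R)))):
        F (\lnot P \land (((R \to Q) \to P) \lor (R \land R))): β-rule — branch into F \lnot P  //  F (((R \to Q) \to P) \lor (R \land R)).
          branch 1.1.1 (add F \lnot P):
            ○ open, literals {P=true}.
          branch 1.1.2 (add F (((R \to Q) \to P) \lor (R \land R))):
            F (((R \to Q) \to P) \lor (R \land R)): α-rule — add F ((R \to Q) \to P), F (R \land R).
            F ((R \to Q) \to P): α-rule — add T (R \to Q), F P.
            × closes — contains both P and \lnot P.
      branch 1.2 (add F P, T (\lnot P \land (((R \to Q) \to P) \lor (R \land R)))):
        T (\lnot P \land (((R \to Q) \to P) \lor (R \land R))): α-rule — add T \lnot P, T (((R \to Q) \to P) \lor (R \land R)).
        T (((R \to Q) \to P) \lor (R \land R)): β-rule — branch into T ((R \to Q) \to P)  //  T (R \land R).
          branch 1.2.1 (add T ((R \to Q) \to P)):
            T ((R \to Q) \to P): β-rule — branch into F (R \to Q)  //  T P.
              branch 1.2.1.1 (add F (R \to Q)):
                F (R \to Q): α-rule — add T R, F Q.
                ○ open, literals {P=false, Q=false, R=true}.
              branch 1.2.1.2 (add T P):
                × closes — contains both P and \lnot P.
          branch 1.2.2 (add T (R \land R)):
            T (R \land R): α-rule — add T R, T R.
            ○ open, literals {P=false, R=true}.
  branch 2 (add T \lnot ((Q \land Q) \lor \lnot (R \land (R \to Q)))):
    T \lnot ((Q \land Q) \lor \lnot (R \land (R \to Q))): α-rule — add F (Q \land Q), F \lnot (R \land (R \to Q)).
    F \lnot (R \land (R \to Q)): α-rule — add T R, T (R \to Q).
    F (Q \land Q): β-rule — branch into F Q  //  F Q.
      branch 2.1 (add F Q):
        T (R \to Q): β-rule — branch into F R  //  T Q.
          branch 2.1.1 (add F R):
            × closes — contains both R and \lnot R.
          branch 2.1.2 (add T Q):
            × closes — contains both Q and \lnot Q.
      branch 2.2 (add F Q):
        T (R \to Q): β-rule — branch into F R  //  T Q.
          branch 2.2.1 (add F R):
            × closes — contains both R and \lnot R.
          branch 2.2.2 (add T Q):
            × closes — contains both Q and \lnot Q.
6 branches closed, 3 open.
Each open branch fixes some atoms; the unmentioned ones are free. Counting distinct full assignments: branch {P=true} (Q, R) contributes 4 new; branch {P=false, Q=false, R=true} (none free) contributes 1 new; branch {P=false, R=true} (Q) contributes 1 new. Total: 6.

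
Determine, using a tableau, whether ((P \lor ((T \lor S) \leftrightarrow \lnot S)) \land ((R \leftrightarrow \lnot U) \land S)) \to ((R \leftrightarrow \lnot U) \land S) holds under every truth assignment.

Assume the negation and expand:
Initial set: {F (((P \lor ((T \lor S) \leftrightarrow \lnot S)) \land ((R \leftrightarrow \lnot U) \land S)) \to ((R \leftrightarrow \lnot U) \land S))}.
F (((P \lor ((T \lor S) \leftrightarrow \lnot S)) \land ((R \leftrightarrow \lnot U) \land S)) \to ((R \leftrightarrow \lnot U) \land S)): α-rule — add T ((P \lor ((T \lor S) \leftrightarrow \lnot S)) \land ((R \leftrightarrow \lnot U) \land S)), F ((R \leftrightarrow \lnot U) \land S).
T ((P \lor ((T \lor S) \leftrightarrow \lnot S)) \land ((R \leftrightarrow \lnot U) \land S)): α-rule — add T (P \lor ((T \lor S) \leftrightarrow \lnot S)), T ((R \leftrightarrow \lnot U) \land S).
T ((R \leftrightarrow \lnot U) \land S): α-rule — add T (R \leftrightarrow \lnot U), T S.
F ((R \leftrightarrow \lnot U) \land S): β-rule — branch into F (R \leftrightarrow \lnot U)  //  F S.
  branch 1 (add F (R \leftrightarrow \lnot U)):
    T (P \lor ((T \lor S) \leftrightarrow \lnot S)): β-rule — branch into T P  //  T ((T \lor S) \leftrightarrow \lnot S).
      branch 1.1 (add T P):
        T (R \leftrightarrow \lnot U): β-rule — branch into T R, T \lnot U  //  F R, F \lnot U.
          branch 1.1.1 (add T R, T \lnot U):
            F (R \leftrightarrow \lnot U): β-rule — branch into T R, F \lnot U  //  F R, T \lnot U.
              branch 1.1.1.1 (add T R, F \lnot U):
                × closes — contains both U and \lnot U.
              branch 1.1.1.2 (add F R, T \lnot U):
                × closes — contains both R and \lnot R.
          branch 1.1.2 (add F R, F \lnot U):
            F (R \leftrightarrow \lnot U): β-rule — branch into T R, F \lnot U  //  F R, T \lnot U.
              branch 1.1.2.1 (add T R, F \lnot U):
                × closes — contains both R and \lnot R.
              branch 1.1.2.2 (add F R, T \lnot U):
                × closes — contains both U and \lnot U.
      branch 1.2 (add T ((T \lor S) \leftrightarrow \lnot S)):
        T (R \leftrightarrow \lnot U): β-rule — branch into T R, T \lnot U  //  F R, F \lnot U.
          branch 1.2.1 (add T R, T \lnot U):
            F (R \leftrightarrow \lnot U): β-rule — branch into T R, F \lnot U  //  F R, T \lnot U.
              branch 1.2.1.1 (add T R, F \lnot U):
                × closes — contains both U and \lnot U.
              branch 1.2.1.2 (add F R, T \lnot U):
                × closes — contains both R and \lnot R.
          branch 1.2.2 (add F R, F \lnot U):
            F (R \leftrightarrow \lnot U): β-rule — branch into T R, F \lnot U  //  F R, T \lnot U.
              branch 1.2.2.1 (add T R, F \lnot U):
                × closes — contains both R and \lnot R.
              branch 1.2.2.2 (add F R, T \lnot U):
                × closes — contains both U and \lnot U.
  branch 2 (add F S):
    × closes — contains both S and \lnot S.
All 9 branches close.
Every branch closed, so the negation is unsatisfiable and the formula is valid.

Valid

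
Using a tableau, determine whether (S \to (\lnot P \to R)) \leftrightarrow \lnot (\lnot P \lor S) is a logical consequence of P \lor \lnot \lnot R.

Initial set: {(P \lor \lnot \lnot R); \lnot ((S \to (\lnot P \to R)) \leftrightarrow \lnot (\lnot P \lor S))}.
(P \lor \lnot \lnot R): β-rule — branch into P  //  \lnot \lnot R.
  branch 1 (add P):
    \lnot ((S \to (\lnot P \to R)) \leftrightarrow \lnot (\lnot P \lor S)): β-rule — branch into (S \to (\lnot P \to R)), \lnot \lnot (\lnot P \lor S)  //  \lnot (S \to (\lnot P \to R)), \lnot (\lnot P \lor S).
      branch 1.1 (add (S \to (\lnot P \to R)), \lnot \lnot (\lnot P \lor S)):
        (S \to (\lnot P \to R)): β-rule — branch into \lnot S  //  (\lnot P \to R).
          branch 1.1.1 (add \lnot S):
            \lnot \lnot (\lnot P \lor S): β-rule — branch into \lnot P  //  S.
              branch 1.1.1.1 (add \lnot P):
                × closes — contains both P and \lnot P.
              branch 1.1.1.2 (add S):
                × closes — contains both S and \lnot S.
          branch 1.1.2 (add (\lnot P \to R)):
            \lnot \lnot (\lnot P \lor S): β-rule — branch into \lnot P  //  S.
              branch 1.1.2.1 (add \lnot P):
                × closes — contains both P and \lnot P.
              branch 1.1.2.2 (add S):
                (\lnot P \to R): β-rule — branch into \lnot \lnot P  //  R.
                  branch 1.1.2.2.1 (add \lnot \lnot P):
                    ○ open, literals {P=true, S=true}.
                  branch 1.1.2.2.2 (add R):
                    ○ open, literals {P=true, R=true, S=true}.
      branch 1.2 (add \lnot (S \to (\lnot P \to R)), \lnot (\lnot P \lor S)):
        \lnot (S \to (\lnot P \to R)): α-rule — add S, \lnot (\lnot P \to R).
        \lnot (\lnot P \lor S): α-rule — add \lnot \lnot P, \lnot S.
        × closes — contains both S and \lnot S.
  branch 2 (add \lnot \lnot R):
    \lnot \lnot R: drop double negation, giving R.
    \lnot ((S \to (\lnot P \to R)) \leftrightarrow \lnot (\lnot P \lor S)): β-rule — branch into (S \to (\lnot P \to R)), \lnot \lnot (\lnot P \lor S)  //  \lnot (S \to (\lnot P \to R)), \lnot (\lnot P \lor S).
      branch 2.1 (add (S \to (\lnot P \to R)), \lnot \lnot (\lnot P \lor S)):
        (S \to (\lnot P \to R)): β-rule — branch into \lnot S  //  (\lnot P \to R).
          branch 2.1.1 (add \lnot S):
            \lnot \lnot (\lnot P \lor S): β-rule — branch into \lnot P  //  S.
              branch 2.1.1.1 (add \lnot P):
                ○ open, literals {P=false, R=true, S=false}.
              branch 2.1.1.2 (add S):
                × closes — contains both S and \lnot S.
          branch 2.1.2 (add (\lnot P \to R)):
            \lnot \lnot (\lnot P \lor S): β-rule — branch into \lnot P  //  S.
              branch 2.1.2.1 (add \lnot P):
                (\lnot P \to R): β-rule — branch into \lnot \lnot P  //  R.
                  branch 2.1.2.1.1 (add \lnot \lnot P):
                    × closes — contains both P and \lnot P.
                  branch 2.1.2.1.2 (add R):
                    ○ open, literals {P=false, R=true}.
              branch 2.1.2.2 (add S):
                (\lnot P \to R): β-rule — branch into \lnot \lnot P  //  R.
                  branch 2.1.2.2.1 (add \lnot \lnot P):
                    ○ open, literals {P=true, R=true, S=true}.
                  branch 2.1.2.2.2 (add R):
                    ○ open, literals {R=true, S=true}.
      branch 2.2 (add \lnot (S \to (\lnot P \to R)), \lnot (\lnot P \lor S)):
        \lnot (S \to (\lnot P \to R)): α-rule — add S, \lnot (\lnot P \to R).
        \lnot (\lnot P \lor S): α-rule — add \lnot \lnot P, \lnot S.
        × closes — contains both S and \lnot S.
7 branches closed, 6 open.
An open branch gives a countermodel: P=true, S=true (unmentioned atoms arbitrary); the premises hold there but the conclusion fails.

No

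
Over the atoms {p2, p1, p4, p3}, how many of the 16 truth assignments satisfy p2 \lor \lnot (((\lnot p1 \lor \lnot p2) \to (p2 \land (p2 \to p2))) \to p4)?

8

Initial set: {(p2 \lor \lnot (((\lnot p1 \lor \lnot p2) \to (p2 \land (p2 \to p2))) \to p4))}.
(p2 \lor \lnot (((\lnot p1 \lor \lnot p2) \to (p2 \land (p2 \to p2))) \to p4)): β-rule — branch into p2  //  \lnot (((\lnot p1 \lor \lnot p2) \to (p2 \land (p2 \to p2))) \to p4).
  branch 1 (add p2):
    ○ open, literals {p2=T}.
  branch 2 (add \lnot (((\lnot p1 \lor \lnot p2) \to (p2 \land (p2 \to p2))) \to p4)):
    \lnot (((\lnot p1 \lor \lnot p2) \to (p2 \land (p2 \to p2))) \to p4): α-rule — add ((\lnot p1 \lor \lnot p2) \to (p2 \land (p2 \to p2))), \lnot p4.
    ((\lnot p1 \lor \lnot p2) \to (p2 \land (p2 \to p2))): β-rule — branch into \lnot (\lnot p1 \lor \lnot p2)  //  (p2 \land (p2 \to p2)).
      branch 2.1 (add \lnot (\lnot p1 \lor \lnot p2)):
        \lnot (\lnot p1 \lor \lnot p2): α-rule — add \lnot \lnot p1, \lnot \lnot p2.
        ○ open, literals {p1=T, p2=T, p4=F}.
      branch 2.2 (add (p2 \land (p2 \to p2))):
        (p2 \land (p2 \to p2)): α-rule — add p2, (p2 \to p2).
        (p2 \to p2): β-rule — branch into \lnot p2  //  p2.
          branch 2.2.1 (add \lnot p2):
            × closes — contains both p2 and \lnot p2.
          branch 2.2.2 (add p2):
            ○ open, literals {p2=T, p4=F}.
1 branch closed, 3 open.
Each open branch fixes some atoms; the unmentioned ones are free. Counting distinct full assignments: branch {p2=T} (p1, p4, p3) contributes 8 new; branch {p1=T, p2=T, p4=F} (p3) contributes 0 new; branch {p2=T, p4=F} (p1, p3) contributes 0 new. Total: 8.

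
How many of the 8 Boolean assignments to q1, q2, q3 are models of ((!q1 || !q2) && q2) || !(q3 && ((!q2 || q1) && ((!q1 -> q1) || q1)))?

6

Initial set: {T (((!q1 || !q2) && q2) || !(q3 && ((!q2 || q1) && ((!q1 -> q1) || q1))))}.
T (((!q1 || !q2) && q2) || !(q3 && ((!q2 || q1) && ((!q1 -> q1) || q1)))): β-rule — branch into T ((!q1 || !q2) && q2)  //  T !(q3 && ((!q2 || q1) && ((!q1 -> q1) || q1))).
  branch 1 (add T ((!q1 || !q2) && q2)):
    T ((!q1 || !q2) && q2): α-rule — add T (!q1 || !q2), T q2.
    T (!q1 || !q2): β-rule — branch into T !q1  //  T !q2.
      branch 1.1 (add T !q1):
        ○ open, literals {q1=0, q2=1}.
      branch 1.2 (add T !q2):
        × closes — contains both q2 and !q2.
  branch 2 (add T !(q3 && ((!q2 || q1) && ((!q1 -> q1) || q1)))):
    T !(q3 && ((!q2 || q1) && ((!q1 -> q1) || q1))): β-rule — branch into F q3  //  F ((!q2 || q1) && ((!q1 -> q1) || q1)).
      branch 2.1 (add F q3):
        ○ open, literals {q3=0}.
      branch 2.2 (add F ((!q2 || q1) && ((!q1 -> q1) || q1))):
        F ((!q2 || q1) && ((!q1 -> q1) || q1)): β-rule — branch into F (!q2 || q1)  //  F ((!q1 -> q1) || q1).
          branch 2.2.1 (add F (!q2 || q1)):
            F (!q2 || q1): α-rule — add F !q2, F q1.
            ○ open, literals {q1=0, q2=1}.
          branch 2.2.2 (add F ((!q1 -> q1) || q1)):
            F ((!q1 -> q1) || q1): α-rule — add F (!q1 -> q1), F q1.
            F (!q1 -> q1): α-rule — add T !q1, F q1.
            ○ open, literals {q1=0}.
1 branch closed, 4 open.
Each open branch fixes some atoms; the unmentioned ones are free. Counting distinct full assignments: branch {q1=0, q2=1} (q3) contributes 2 new; branch {q3=0} (q1, q2) contributes 3 new; branch {q1=0, q2=1} (q3) contributes 0 new; branch {q1=0} (q2, q3) contributes 1 new. Total: 6.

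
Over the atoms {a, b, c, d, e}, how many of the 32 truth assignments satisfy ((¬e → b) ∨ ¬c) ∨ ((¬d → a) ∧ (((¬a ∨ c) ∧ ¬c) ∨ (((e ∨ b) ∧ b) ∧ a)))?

28

Initial set: {(((¬e → b) ∨ ¬c) ∨ ((¬d → a) ∧ (((¬a ∨ c) ∧ ¬c) ∨ (((e ∨ b) ∧ b) ∧ a))))}.
(((¬e → b) ∨ ¬c) ∨ ((¬d → a) ∧ (((¬a ∨ c) ∧ ¬c) ∨ (((e ∨ b) ∧ b) ∧ a)))): β-rule — branch into ((¬e → b) ∨ ¬c)  //  ((¬d → a) ∧ (((¬a ∨ c) ∧ ¬c) ∨ (((e ∨ b) ∧ b) ∧ a))).
  branch 1 (add ((¬e → b) ∨ ¬c)):
    ((¬e → b) ∨ ¬c): β-rule — branch into (¬e → b)  //  ¬c.
      branch 1.1 (add (¬e → b)):
        (¬e → b): β-rule — branch into ¬¬e  //  b.
          branch 1.1.1 (add ¬¬e):
            ○ open, literals {e=true}.
          branch 1.1.2 (add b):
            ○ open, literals {b=true}.
      branch 1.2 (add ¬c):
        ○ open, literals {c=false}.
  branch 2 (add ((¬d → a) ∧ (((¬a ∨ c) ∧ ¬c) ∨ (((e ∨ b) ∧ b) ∧ a)))):
    ((¬d → a) ∧ (((¬a ∨ c) ∧ ¬c) ∨ (((e ∨ b) ∧ b) ∧ a))): α-rule — add (¬d → a), (((¬a ∨ c) ∧ ¬c) ∨ (((e ∨ b) ∧ b) ∧ a)).
    (¬d → a): β-rule — branch into ¬¬d  //  a.
      branch 2.1 (add ¬¬d):
        (((¬a ∨ c) ∧ ¬c) ∨ (((e ∨ b) ∧ b) ∧ a)): β-rule — branch into ((¬a ∨ c) ∧ ¬c)  //  (((e ∨ b) ∧ b) ∧ a).
          branch 2.1.1 (add ((¬a ∨ c) ∧ ¬c)):
            ((¬a ∨ c) ∧ ¬c): α-rule — add (¬a ∨ c), ¬c.
            (¬a ∨ c): β-rule — branch into ¬a  //  c.
              branch 2.1.1.1 (add ¬a):
                ○ open, literals {a=false, c=false, d=true}.
              branch 2.1.1.2 (add c):
                × closes — contains both c and ¬c.
          branch 2.1.2 (add (((e ∨ b) ∧ b) ∧ a)):
            (((e ∨ b) ∧ b) ∧ a): α-rule — add ((e ∨ b) ∧ b), a.
            ((e ∨ b) ∧ b): α-rule — add (e ∨ b), b.
            (e ∨ b): β-rule — branch into e  //  b.
              branch 2.1.2.1 (add e):
                ○ open, literals {a=true, b=true, d=true, e=true}.
              branch 2.1.2.2 (add b):
                ○ open, literals {a=true, b=true, d=true}.
      branch 2.2 (add a):
        (((¬a ∨ c) ∧ ¬c) ∨ (((e ∨ b) ∧ b) ∧ a)): β-rule — branch into ((¬a ∨ c) ∧ ¬c)  //  (((e ∨ b) ∧ b) ∧ a).
          branch 2.2.1 (add ((¬a ∨ c) ∧ ¬c)):
            ((¬a ∨ c) ∧ ¬c): α-rule — add (¬a ∨ c), ¬c.
            (¬a ∨ c): β-rule — branch into ¬a  //  c.
              branch 2.2.1.1 (add ¬a):
                × closes — contains both a and ¬a.
              branch 2.2.1.2 (add c):
                × closes — contains both c and ¬c.
          branch 2.2.2 (add (((e ∨ b) ∧ b) ∧ a)):
            (((e ∨ b) ∧ b) ∧ a): α-rule — add ((e ∨ b) ∧ b), a.
            ((e ∨ b) ∧ b): α-rule — add (e ∨ b), b.
            (e ∨ b): β-rule — branch into e  //  b.
              branch 2.2.2.1 (add e):
                ○ open, literals {a=true, b=true, e=true}.
              branch 2.2.2.2 (add b):
                ○ open, literals {a=true, b=true}.
3 branches closed, 8 open.
Each open branch fixes some atoms; the unmentioned ones are free. Counting distinct full assignments: branch {e=true} (a, b, c, d) contributes 16 new; branch {b=true} (a, c, d, e) contributes 8 new; branch {c=false} (a, b, d, e) contributes 4 new; branch {a=false, c=false, d=true} (b, e) contributes 0 new; branch {a=true, b=true, d=true, e=true} (c) contributes 0 new; branch {a=true, b=true, d=true} (c, e) contributes 0 new; branch {a=true, b=true, e=true} (c, d) contributes 0 new; branch {a=true, b=true} (c, d, e) contributes 0 new. Total: 28.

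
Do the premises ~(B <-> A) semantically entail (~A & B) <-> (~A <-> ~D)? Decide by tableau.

No

Initial set: {~(B <-> A); ~((~A & B) <-> (~A <-> ~D))}.
~(B <-> A): β-rule — branch into B, ~A  //  ~B, A.
  branch 1 (add B, ~A):
    ~((~A & B) <-> (~A <-> ~D)): β-rule — branch into (~A & B), ~(~A <-> ~D)  //  ~(~A & B), (~A <-> ~D).
      branch 1.1 (add (~A & B), ~(~A <-> ~D)):
        (~A & B): α-rule — add ~A, B.
        ~(~A <-> ~D): β-rule — branch into ~A, ~~D  //  ~~A, ~D.
          branch 1.1.1 (add ~A, ~~D):
            ○ open, literals {A=F, B=T, D=T}.
          branch 1.1.2 (add ~~A, ~D):
            × closes — contains both A and ~A.
      branch 1.2 (add ~(~A & B), (~A <-> ~D)):
        ~(~A & B): β-rule — branch into ~~A  //  ~B.
          branch 1.2.1 (add ~~A):
            × closes — contains both A and ~A.
          branch 1.2.2 (add ~B):
            × closes — contains both B and ~B.
  branch 2 (add ~B, A):
    ~((~A & B) <-> (~A <-> ~D)): β-rule — branch into (~A & B), ~(~A <-> ~D)  //  ~(~A & B), (~A <-> ~D).
      branch 2.1 (add (~A & B), ~(~A <-> ~D)):
        (~A & B): α-rule — add ~A, B.
        × closes — contains both A and ~A.
      branch 2.2 (add ~(~A & B), (~A <-> ~D)):
        ~(~A & B): β-rule — branch into ~~A  //  ~B.
          branch 2.2.1 (add ~~A):
            (~A <-> ~D): β-rule — branch into ~A, ~D  //  ~~A, ~~D.
              branch 2.2.1.1 (add ~A, ~D):
                × closes — contains both A and ~A.
              branch 2.2.1.2 (add ~~A, ~~D):
                ○ open, literals {A=T, B=F, D=T}.
          branch 2.2.2 (add ~B):
            (~A <-> ~D): β-rule — branch into ~A, ~D  //  ~~A, ~~D.
              branch 2.2.2.1 (add ~A, ~D):
                × closes — contains both A and ~A.
              branch 2.2.2.2 (add ~~A, ~~D):
                ○ open, literals {A=T, B=F, D=T}.
6 branches closed, 3 open.
An open branch gives a countermodel: A=F, B=T, D=T (unmentioned atoms arbitrary); the premises hold there but the conclusion fails.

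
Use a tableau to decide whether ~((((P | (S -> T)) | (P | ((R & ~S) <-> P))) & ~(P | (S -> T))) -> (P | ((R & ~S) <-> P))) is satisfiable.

Unsatisfiable

Initial set: {~((((P | (S -> T)) | (P | ((R & ~S) <-> P))) & ~(P | (S -> T))) -> (P | ((R & ~S) <-> P)))}.
~((((P | (S -> T)) | (P | ((R & ~S) <-> P))) & ~(P | (S -> T))) -> (P | ((R & ~S) <-> P))): α-rule — add (((P | (S -> T)) | (P | ((R & ~S) <-> P))) & ~(P | (S -> T))), ~(P | ((R & ~S) <-> P)).
(((P | (S -> T)) | (P | ((R & ~S) <-> P))) & ~(P | (S -> T))): α-rule — add ((P | (S -> T)) | (P | ((R & ~S) <-> P))), ~(P | (S -> T)).
~(P | ((R & ~S) <-> P)): α-rule — add ~P, ~((R & ~S) <-> P).
~(P | (S -> T)): α-rule — add ~P, ~(S -> T).
~(S -> T): α-rule — add S, ~T.
((P | (S -> T)) | (P | ((R & ~S) <-> P))): β-rule — branch into (P | (S -> T))  //  (P | ((R & ~S) <-> P)).
  branch 1 (add (P | (S -> T))):
    ~((R & ~S) <-> P): β-rule — branch into (R & ~S), ~P  //  ~(R & ~S), P.
      branch 1.1 (add (R & ~S), ~P):
        (R & ~S): α-rule — add R, ~S.
        × closes — contains both S and ~S.
      branch 1.2 (add ~(R & ~S), P):
        × closes — contains both P and ~P.
  branch 2 (add (P | ((R & ~S) <-> P))):
    ~((R & ~S) <-> P): β-rule — branch into (R & ~S), ~P  //  ~(R & ~S), P.
      branch 2.1 (add (R & ~S), ~P):
        (R & ~S): α-rule — add R, ~S.
        × closes — contains both S and ~S.
      branch 2.2 (add ~(R & ~S), P):
        × closes — contains both P and ~P.
All 4 branches close.
Every branch closed; the formula is unsatisfiable.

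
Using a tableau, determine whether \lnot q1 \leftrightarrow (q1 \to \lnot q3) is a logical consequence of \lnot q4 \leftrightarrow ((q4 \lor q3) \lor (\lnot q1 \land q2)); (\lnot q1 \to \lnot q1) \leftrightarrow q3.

Yes

Initial set: {T (\lnot q4 \leftrightarrow ((q4 \lor q3) \lor (\lnot q1 \land q2))); T ((\lnot q1 \to \lnot q1) \leftrightarrow q3); F (\lnot q1 \leftrightarrow (q1 \to \lnot q3))}.
T (\lnot q4 \leftrightarrow ((q4 \lor q3) \lor (\lnot q1 \land q2))): β-rule — branch into T \lnot q4, T ((q4 \lor q3) \lor (\lnot q1 \land q2))  //  F \lnot q4, F ((q4 \lor q3) \lor (\lnot q1 \land q2)).
  branch 1 (add T \lnot q4, T ((q4 \lor q3) \lor (\lnot q1 \land q2))):
    T ((\lnot q1 \to \lnot q1) \leftrightarrow q3): β-rule — branch into T (\lnot q1 \to \lnot q1), T q3  //  F (\lnot q1 \to \lnot q1), F q3.
      branch 1.1 (add T (\lnot q1 \to \lnot q1), T q3):
        F (\lnot q1 \leftrightarrow (q1 \to \lnot q3)): β-rule — branch into T \lnot q1, F (q1 \to \lnot q3)  //  F \lnot q1, T (q1 \to \lnot q3).
          branch 1.1.1 (add T \lnot q1, F (q1 \to \lnot q3)):
            F (q1 \to \lnot q3): α-rule — add T q1, F \lnot q3.
            × closes — contains both q1 and \lnot q1.
          branch 1.1.2 (add F \lnot q1, T (q1 \to \lnot q3)):
            T ((q4 \lor q3) \lor (\lnot q1 \land q2)): β-rule — branch into T (q4 \lor q3)  //  T (\lnot q1 \land q2).
              branch 1.1.2.1 (add T (q4 \lor q3)):
                T (\lnot q1 \to \lnot q1): β-rule — branch into F \lnot q1  //  T \lnot q1.
                  branch 1.1.2.1.1 (add F \lnot q1):
                    T (q1 \to \lnot q3): β-rule — branch into F q1  //  T \lnot q3.
                      branch 1.1.2.1.1.1 (add F q1):
                        × closes — contains both q1 and \lnot q1.
                      branch 1.1.2.1.1.2 (add T \lnot q3):
                        × closes — contains both q3 and \lnot q3.
                  branch 1.1.2.1.2 (add T \lnot q1):
                    × closes — contains both q1 and \lnot q1.
              branch 1.1.2.2 (add T (\lnot q1 \land q2)):
                T (\lnot q1 \land q2): α-rule — add T \lnot q1, T q2.
                × closes — contains both q1 and \lnot q1.
      branch 1.2 (add F (\lnot q1 \to \lnot q1), F q3):
        F (\lnot q1 \to \lnot q1): α-rule — add T \lnot q1, F \lnot q1.
        × closes — contains both q1 and \lnot q1.
  branch 2 (add F \lnot q4, F ((q4 \lor q3) \lor (\lnot q1 \land q2))):
    F ((q4 \lor q3) \lor (\lnot q1 \land q2)): α-rule — add F (q4 \lor q3), F (\lnot q1 \land q2).
    F (q4 \lor q3): α-rule — add F q4, F q3.
    × closes — contains both q4 and \lnot q4.
All 7 branches close.
Every branch closed, so the premises entail the conclusion.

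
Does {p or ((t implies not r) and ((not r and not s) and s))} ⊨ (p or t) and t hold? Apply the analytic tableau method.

Initial set: {(p or ((t implies not r) and ((not r and not s) and s))); not ((p or t) and t)}.
(p or ((t implies not r) and ((not r and not s) and s))): β-rule — branch into p  //  ((t implies not r) and ((not r and not s) and s)).
  branch 1 (add p):
    not ((p or t) and t): β-rule — branch into not (p or t)  //  not t.
      branch 1.1 (add not (p or t)):
        not (p or t): α-rule — add not p, not t.
        × closes — contains both p and not p.
      branch 1.2 (add not t):
        ○ open, literals {p=true, t=false}.
  branch 2 (add ((t implies not r) and ((not r and not s) and s))):
    ((t implies not r) and ((not r and not s) and s)): α-rule — add (t implies not r), ((not r and not s) and s).
    ((not r and not s) and s): α-rule — add (not r and not s), s.
    (not r and not s): α-rule — add not r, not s.
    × closes — contains both s and not s.
2 branches closed, 1 open.
An open branch gives a countermodel: p=true, t=false (unmentioned atoms arbitrary); the premises hold there but the conclusion fails.

No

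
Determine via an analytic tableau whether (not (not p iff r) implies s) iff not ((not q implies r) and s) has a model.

Initial set: {T ((not (not p iff r) implies s) iff not ((not q implies r) and s))}.
T ((not (not p iff r) implies s) iff not ((not q implies r) and s)): β-rule — branch into T (not (not p iff r) implies s), T not ((not q implies r) and s)  //  F (not (not p iff r) implies s), F not ((not q implies r) and s).
  branch 1 (add T (not (not p iff r) implies s), T not ((not q implies r) and s)):
    T (not (not p iff r) implies s): β-rule — branch into F not (not p iff r)  //  T s.
      branch 1.1 (add F not (not p iff r)):
        T not ((not q implies r) and s): β-rule — branch into F (not q implies r)  //  F s.
          branch 1.1.1 (add F (not q implies r)):
            F (not q implies r): α-rule — add T not q, F r.
            F not (not p iff r): β-rule — branch into T not p, T r  //  F not p, F r.
              branch 1.1.1.1 (add T not p, T r):
                × closes — contains both r and not r.
              branch 1.1.1.2 (add F not p, F r):
                ○ open, literals {p=1, q=0, r=0}.
          branch 1.1.2 (add F s):
            F not (not p iff r): β-rule — branch into T not p, T r  //  F not p, F r.
              branch 1.1.2.1 (add T not p, T r):
                ○ open, literals {p=0, r=1, s=0}.
              branch 1.1.2.2 (add F not p, F r):
                ○ open, literals {p=1, r=0, s=0}.
      branch 1.2 (add T s):
        T not ((not q implies r) and s): β-rule — branch into F (not q implies r)  //  F s.
          branch 1.2.1 (add F (not q implies r)):
            F (not q implies r): α-rule — add T not q, F r.
            ○ open, literals {q=0, r=0, s=1}.
          branch 1.2.2 (add F s):
            × closes — contains both s and not s.
  branch 2 (add F (not (not p iff r) implies s), F not ((not q implies r) and s)):
    F (not (not p iff r) implies s): α-rule — add T not (not p iff r), F s.
    F not ((not q implies r) and s): α-rule — add T (not q implies r), T s.
    × closes — contains both s and not s.
3 branches closed, 4 open.
An open branch gives a satisfying assignment: p=1, q=0, r=0.

Satisfiable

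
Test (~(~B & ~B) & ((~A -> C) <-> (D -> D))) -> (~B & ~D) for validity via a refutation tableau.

Assume the negation and expand:
Initial set: {~((~(~B & ~B) & ((~A -> C) <-> (D -> D))) -> (~B & ~D))}.
~((~(~B & ~B) & ((~A -> C) <-> (D -> D))) -> (~B & ~D)): α-rule — add (~(~B & ~B) & ((~A -> C) <-> (D -> D))), ~(~B & ~D).
(~(~B & ~B) & ((~A -> C) <-> (D -> D))): α-rule — add ~(~B & ~B), ((~A -> C) <-> (D -> D)).
~(~B & ~D): β-rule — branch into ~~B  //  ~~D.
  branch 1 (add ~~B):
    ~(~B & ~B): β-rule — branch into ~~B  //  ~~B.
      branch 1.1 (add ~~B):
        ((~A -> C) <-> (D -> D)): β-rule — branch into (~A -> C), (D -> D)  //  ~(~A -> C), ~(D -> D).
          branch 1.1.1 (add (~A -> C), (D -> D)):
            (~A -> C): β-rule — branch into ~~A  //  C.
              branch 1.1.1.1 (add ~~A):
                (D -> D): β-rule — branch into ~D  //  D.
                  branch 1.1.1.1.1 (add ~D):
                    ○ open, literals {A=1, B=1, D=0}.
                  branch 1.1.1.1.2 (add D):
                    ○ open, literals {A=1, B=1, D=1}.
              branch 1.1.1.2 (add C):
                (D -> D): β-rule — branch into ~D  //  D.
                  branch 1.1.1.2.1 (add ~D):
                    ○ open, literals {B=1, C=1, D=0}.
                  branch 1.1.1.2.2 (add D):
                    ○ open, literals {B=1, C=1, D=1}.
          branch 1.1.2 (add ~(~A -> C), ~(D -> D)):
            ~(~A -> C): α-rule — add ~A, ~C.
            ~(D -> D): α-rule — add D, ~D.
            × closes — contains both D and ~D.
      branch 1.2 (add ~~B):
        ((~A -> C) <-> (D -> D)): β-rule — branch into (~A -> C), (D -> D)  //  ~(~A -> C), ~(D -> D).
          branch 1.2.1 (add (~A -> C), (D -> D)):
            (~A -> C): β-rule — branch into ~~A  //  C.
              branch 1.2.1.1 (add ~~A):
                (D -> D): β-rule — branch into ~D  //  D.
                  branch 1.2.1.1.1 (add ~D):
                    ○ open, literals {A=1, B=1, D=0}.
                  branch 1.2.1.1.2 (add D):
                    ○ open, literals {A=1, B=1, D=1}.
              branch 1.2.1.2 (add C):
                (D -> D): β-rule — branch into ~D  //  D.
                  branch 1.2.1.2.1 (add ~D):
                    ○ open, literals {B=1, C=1, D=0}.
                  branch 1.2.1.2.2 (add D):
                    ○ open, literals {B=1, C=1, D=1}.
          branch 1.2.2 (add ~(~A -> C), ~(D -> D)):
            ~(~A -> C): α-rule — add ~A, ~C.
            ~(D -> D): α-rule — add D, ~D.
            × closes — contains both D and ~D.
  branch 2 (add ~~D):
    ~(~B & ~B): β-rule — branch into ~~B  //  ~~B.
      branch 2.1 (add ~~B):
        ((~A -> C) <-> (D -> D)): β-rule — branch into (~A -> C), (D -> D)  //  ~(~A -> C), ~(D -> D).
          branch 2.1.1 (add (~A -> C), (D -> D)):
            (~A -> C): β-rule — branch into ~~A  //  C.
              branch 2.1.1.1 (add ~~A):
                (D -> D): β-rule — branch into ~D  //  D.
                  branch 2.1.1.1.1 (add ~D):
                    × closes — contains both D and ~D.
                  branch 2.1.1.1.2 (add D):
                    ○ open, literals {A=1, B=1, D=1}.
              branch 2.1.1.2 (add C):
                (D -> D): β-rule — branch into ~D  //  D.
                  branch 2.1.1.2.1 (add ~D):
                    × closes — contains both D and ~D.
                  branch 2.1.1.2.2 (add D):
                    ○ open, literals {B=1, C=1, D=1}.
          branch 2.1.2 (add ~(~A -> C), ~(D -> D)):
            ~(~A -> C): α-rule — add ~A, ~C.
            ~(D -> D): α-rule — add D, ~D.
            × closes — contains both D and ~D.
      branch 2.2 (add ~~B):
        ((~A -> C) <-> (D -> D)): β-rule — branch into (~A -> C), (D -> D)  //  ~(~A -> C), ~(D -> D).
          branch 2.2.1 (add (~A -> C), (D -> D)):
            (~A -> C): β-rule — branch into ~~A  //  C.
              branch 2.2.1.1 (add ~~A):
                (D -> D): β-rule — branch into ~D  //  D.
                  branch 2.2.1.1.1 (add ~D):
                    × closes — contains both D and ~D.
                  branch 2.2.1.1.2 (add D):
                    ○ open, literals {A=1, B=1, D=1}.
              branch 2.2.1.2 (add C):
                (D -> D): β-rule — branch into ~D  //  D.
                  branch 2.2.1.2.1 (add ~D):
                    × closes — contains both D and ~D.
                  branch 2.2.1.2.2 (add D):
                    ○ open, literals {B=1, C=1, D=1}.
          branch 2.2.2 (add ~(~A -> C), ~(D -> D)):
            ~(~A -> C): α-rule — add ~A, ~C.
            ~(D -> D): α-rule — add D, ~D.
            × closes — contains both D and ~D.
8 branches closed, 12 open.
An open branch gives a countermodel: A=1, B=1, D=0 (unmentioned atoms arbitrary); under it the original formula is false.

Not valid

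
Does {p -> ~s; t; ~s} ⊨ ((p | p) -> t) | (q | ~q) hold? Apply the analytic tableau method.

Yes

Initial set: {T (p -> ~s); T t; T ~s; F (((p | p) -> t) | (q | ~q))}.
F (((p | p) -> t) | (q | ~q)): α-rule — add F ((p | p) -> t), F (q | ~q).
F ((p | p) -> t): α-rule — add T (p | p), F t.
× closes — contains both t and ~t.
All 1 branch closes.
Every branch closed, so the premises entail the conclusion.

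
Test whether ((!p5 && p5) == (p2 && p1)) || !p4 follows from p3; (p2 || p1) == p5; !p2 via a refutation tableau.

Yes

Initial set: {p3; ((p2 || p1) == p5); !p2; !(((!p5 && p5) == (p2 && p1)) || !p4)}.
!(((!p5 && p5) == (p2 && p1)) || !p4): α-rule — add !((!p5 && p5) == (p2 && p1)), !!p4.
((p2 || p1) == p5): β-rule — branch into (p2 || p1), p5  //  !(p2 || p1), !p5.
  branch 1 (add (p2 || p1), p5):
    !((!p5 && p5) == (p2 && p1)): β-rule — branch into (!p5 && p5), !(p2 && p1)  //  !(!p5 && p5), (p2 && p1).
      branch 1.1 (add (!p5 && p5), !(p2 && p1)):
        (!p5 && p5): α-rule — add !p5, p5.
        × closes — contains both p5 and !p5.
      branch 1.2 (add !(!p5 && p5), (p2 && p1)):
        (p2 && p1): α-rule — add p2, p1.
        × closes — contains both p2 and !p2.
  branch 2 (add !(p2 || p1), !p5):
    !(p2 || p1): α-rule — add !p2, !p1.
    !((!p5 && p5) == (p2 && p1)): β-rule — branch into (!p5 && p5), !(p2 && p1)  //  !(!p5 && p5), (p2 && p1).
      branch 2.1 (add (!p5 && p5), !(p2 && p1)):
        (!p5 && p5): α-rule — add !p5, p5.
        × closes — contains both p5 and !p5.
      branch 2.2 (add !(!p5 && p5), (p2 && p1)):
        (p2 && p1): α-rule — add p2, p1.
        × closes — contains both p2 and !p2.
All 4 branches close.
Every branch closed, so the premises entail the conclusion.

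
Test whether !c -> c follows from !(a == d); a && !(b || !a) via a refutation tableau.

Initial set: {T !(a == d); T (a && !(b || !a)); F (!c -> c)}.
T (a && !(b || !a)): α-rule — add T a, T !(b || !a).
F (!c -> c): α-rule — add T !c, F c.
T !(b || !a): α-rule — add F b, F !a.
T !(a == d): β-rule — branch into T a, F d  //  F a, T d.
  branch 1 (add T a, F d):
    ○ open, literals {a=T, b=F, c=F, d=F}.
  branch 2 (add F a, T d):
    × closes — contains both a and !a.
1 branch closed, 1 open.
An open branch gives a countermodel: a=T, b=F, c=F, d=F (unmentioned atoms arbitrary); the premises hold there but the conclusion fails.

No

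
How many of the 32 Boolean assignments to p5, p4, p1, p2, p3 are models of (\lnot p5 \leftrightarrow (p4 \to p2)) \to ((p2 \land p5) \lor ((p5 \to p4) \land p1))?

Initial set: {((\lnot p5 \leftrightarrow (p4 \to p2)) \to ((p2 \land p5) \lor ((p5 \to p4) \land p1)))}.
((\lnot p5 \leftrightarrow (p4 \to p2)) \to ((p2 \land p5) \lor ((p5 \to p4) \land p1))): β-rule — branch into \lnot (\lnot p5 \leftrightarrow (p4 \to p2))  //  ((p2 \land p5) \lor ((p5 \to p4) \land p1)).
  branch 1 (add \lnot (\lnot p5 \leftrightarrow (p4 \to p2))):
    \lnot (\lnot p5 \leftrightarrow (p4 \to p2)): β-rule — branch into \lnot p5, \lnot (p4 \to p2)  //  \lnot \lnot p5, (p4 \to p2).
      branch 1.1 (add \lnot p5, \lnot (p4 \to p2)):
        \lnot (p4 \to p2): α-rule — add p4, \lnot p2.
        ○ open, literals {p2=false, p4=true, p5=false}.
      branch 1.2 (add \lnot \lnot p5, (p4 \to p2)):
        (p4 \to p2): β-rule — branch into \lnot p4  //  p2.
          branch 1.2.1 (add \lnot p4):
            ○ open, literals {p4=false, p5=true}.
          branch 1.2.2 (add p2):
            ○ open, literals {p2=true, p5=true}.
  branch 2 (add ((p2 \land p5) \lor ((p5 \to p4) \land p1))):
    ((p2 \land p5) \lor ((p5 \to p4) \land p1)): β-rule — branch into (p2 \land p5)  //  ((p5 \to p4) \land p1).
      branch 2.1 (add (p2 \land p5)):
        (p2 \land p5): α-rule — add p2, p5.
        ○ open, literals {p2=true, p5=true}.
      branch 2.2 (add ((p5 \to p4) \land p1)):
        ((p5 \to p4) \land p1): α-rule — add (p5 \to p4), p1.
        (p5 \to p4): β-rule — branch into \lnot p5  //  p4.
          branch 2.2.1 (add \lnot p5):
            ○ open, literals {p1=true, p5=false}.
          branch 2.2.2 (add p4):
            ○ open, literals {p1=true, p4=true}.
0 branches closed, 6 open.
Each open branch fixes some atoms; the unmentioned ones are free. Counting distinct full assignments: branch {p2=false, p4=true, p5=false} (p1, p3) contributes 4 new; branch {p4=false, p5=true} (p1, p2, p3) contributes 8 new; branch {p2=true, p5=true} (p4, p1, p3) contributes 4 new; branch {p2=true, p5=true} (p4, p1, p3) contributes 0 new; branch {p1=true, p5=false} (p4, p2, p3) contributes 6 new; branch {p1=true, p4=true} (p5, p2, p3) contributes 2 new. Total: 24.

24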